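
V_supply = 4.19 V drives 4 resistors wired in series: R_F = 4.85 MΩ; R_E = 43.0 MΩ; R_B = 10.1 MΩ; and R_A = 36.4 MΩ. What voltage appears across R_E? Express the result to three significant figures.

Series total: ΣR = 4.85 + 43.0 + 10.1 + 36.4 = 94.35 MΩ.
Voltage divider: V = V_supply · (43.00 / 94.35) = 4.19 × 0.4557 = 1.910 V.

V ≈ 1.91 V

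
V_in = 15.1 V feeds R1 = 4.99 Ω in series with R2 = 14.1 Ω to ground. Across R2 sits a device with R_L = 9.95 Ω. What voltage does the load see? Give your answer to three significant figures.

R2 ‖ R_L = (14.1 × 9.95)/(14.1 + 9.95) = 5.833 Ω.
Now apply the divider: V_out = 15.1 × 0.5390 = 8.138 V.
(Unloaded it would be 11.2 V; the load pulls it down.)

V_out ≈ 8.14 V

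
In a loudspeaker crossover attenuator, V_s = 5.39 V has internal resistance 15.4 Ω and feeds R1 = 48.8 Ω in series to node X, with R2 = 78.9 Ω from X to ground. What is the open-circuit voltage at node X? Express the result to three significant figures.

R1' = 15.4 + 48.8 = 64.20 Ω (source resistance + R1).
V_th is the unloaded tap voltage: V_s · R2/(R1'+R2) = 5.39 × 0.5514 = 2.972 V.

V_th ≈ 2.97 V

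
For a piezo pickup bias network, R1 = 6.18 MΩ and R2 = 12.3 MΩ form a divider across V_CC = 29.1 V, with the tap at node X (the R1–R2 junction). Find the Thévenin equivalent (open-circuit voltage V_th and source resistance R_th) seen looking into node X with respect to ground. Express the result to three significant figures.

V_th ≈ 19.4 V, R_th ≈ 4.11 MΩ

V_th is the unloaded tap voltage: V_CC · R2/(R1+R2) = 29.1 × 0.6656 = 19.37 V.
With V_CC suppressed (replaced by a short), R_th = R1 ‖ R2 = (6.180 × 12.3)/(6.180 + 12.3) = 4.113 MΩ.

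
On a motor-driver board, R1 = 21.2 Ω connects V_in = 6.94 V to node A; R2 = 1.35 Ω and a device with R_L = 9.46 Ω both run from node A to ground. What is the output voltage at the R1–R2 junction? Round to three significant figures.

The load sits in parallel with R2, giving an effective lower resistance R2' = R2·R_L/(R2+R_L) = 1.181 Ω.
Then V_out = V_in · R2'/(R1 + R2') = 6.94 × 1.181/22.38 = 0.3663 V.
(Unloaded it would be 0.415 V; the load pulls it down.)

V_out ≈ 0.366 V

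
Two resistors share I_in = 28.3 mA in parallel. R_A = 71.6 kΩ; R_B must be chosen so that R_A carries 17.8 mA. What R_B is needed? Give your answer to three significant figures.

R_B ≈ 121 kΩ

In a two-way split, I_A/I_in = R_B/(R_A + R_B).
With f = 0.6290, R_B = R_A · f/(1−f) = 71.6 × 1.695 = 121.4 kΩ.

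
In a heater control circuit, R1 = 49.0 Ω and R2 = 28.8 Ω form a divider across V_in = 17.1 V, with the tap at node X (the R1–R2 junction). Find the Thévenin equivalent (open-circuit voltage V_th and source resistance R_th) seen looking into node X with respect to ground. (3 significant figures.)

V_th ≈ 6.33 V, R_th ≈ 18.1 Ω

Open-circuit (no load on X): V_th = V_in · R2/(R1 + R2) = 17.1 × 28.8/(49.00 + 28.8) = 6.330 V.
Looking into X with the source shorted: R_th = R1·R2/(R1+R2) = 49.00 × 28.8/77.80 = 18.14 Ω.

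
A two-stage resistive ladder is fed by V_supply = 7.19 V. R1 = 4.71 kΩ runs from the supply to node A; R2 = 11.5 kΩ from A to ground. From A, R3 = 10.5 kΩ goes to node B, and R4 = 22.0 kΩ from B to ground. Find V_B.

V_B ≈ 3.13 V

The second stage (R3 + R4 = 32.50 kΩ) loads node A in parallel with R2.
R2 ‖ (R3+R4) = 8.494 kΩ.
So V_A = 7.19 × 0.6433 = 4.625 V.
Stage 2 is unloaded, so V_B = V_A · R4/(R3+R4) = 4.625 × 22.0/32.50 = 3.131 V.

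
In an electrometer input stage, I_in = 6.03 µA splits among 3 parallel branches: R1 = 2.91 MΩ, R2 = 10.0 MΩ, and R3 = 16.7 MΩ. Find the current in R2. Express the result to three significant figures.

Conductances: ΣG = 1/2.91 + 1/10.0 + 1/16.7 = 0.5035 (1/MΩ).
By the current-divider rule, I = I_in · G_k/ΣG = 6.03 × 0.1986 = 1.198 µA.

I ≈ 1.20 µA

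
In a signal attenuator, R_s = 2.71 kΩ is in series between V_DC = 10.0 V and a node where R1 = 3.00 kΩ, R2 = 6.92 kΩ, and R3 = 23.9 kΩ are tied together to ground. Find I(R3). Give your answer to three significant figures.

Equivalent of the parallel group: R_p = 1.924 kΩ.
Node voltage V_A = V_DC · R_p/(R_s + R_p) = 10.0 × 0.4152 = 4.152 V.
I(R3) = V_A / R3 = 4.152/23.9 = 0.1737 mA.

I ≈ 0.174 mA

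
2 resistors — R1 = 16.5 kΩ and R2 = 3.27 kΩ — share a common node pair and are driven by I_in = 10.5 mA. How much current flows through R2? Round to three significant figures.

I ≈ 8.76 mA

Two-branch current divider: I_k = I_in · R_other/(R_1 + R_2).
So I = 10.5 × 16.5/19.77 = 8.763 mA.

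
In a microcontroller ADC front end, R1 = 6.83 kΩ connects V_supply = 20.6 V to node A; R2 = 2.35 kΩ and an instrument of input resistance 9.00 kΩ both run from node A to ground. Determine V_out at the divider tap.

V_out ≈ 4.42 V

First combine the lower leg with the load: R2 ‖ R_L = 1.863 kΩ.
Then V_out = V_supply · R2'/(R1 + R2') = 20.6 × 1.863/8.693 = 4.416 V.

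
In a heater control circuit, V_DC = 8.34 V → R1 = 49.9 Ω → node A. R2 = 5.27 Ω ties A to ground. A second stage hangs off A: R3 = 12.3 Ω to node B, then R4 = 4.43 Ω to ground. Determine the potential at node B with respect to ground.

Node A sees R2 in parallel with the series input of stage 2, R3 + R4 = 16.73 Ω.
R2 ‖ (R3+R4) = 4.008 Ω.
So V_A = 8.34 × 0.07434 = 0.6200 V.
Then the unloaded second divider: V_B = V_A × R4/(R3+R4) = 0.6200 × 0.2648 = 0.1642 V.

V_B ≈ 0.164 V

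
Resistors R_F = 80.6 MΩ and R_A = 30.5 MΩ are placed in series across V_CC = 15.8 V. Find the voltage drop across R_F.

ΣR = 80.6 + 30.5 = 111.1 MΩ.
V = V_CC · R/ΣR = 15.8 × 0.7255 = 11.46 V.

V ≈ 11.5 V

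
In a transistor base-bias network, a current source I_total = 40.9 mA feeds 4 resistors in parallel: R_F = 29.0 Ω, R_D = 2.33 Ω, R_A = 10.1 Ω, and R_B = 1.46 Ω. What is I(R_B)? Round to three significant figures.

ΣG = 1/29.0 + 1/2.33 + 1/10.1 + 1/1.46 = 1.248.
By the current-divider rule, I = I_total · G_k/ΣG = 40.9 × 0.5490 = 22.45 mA.

I ≈ 22.5 mA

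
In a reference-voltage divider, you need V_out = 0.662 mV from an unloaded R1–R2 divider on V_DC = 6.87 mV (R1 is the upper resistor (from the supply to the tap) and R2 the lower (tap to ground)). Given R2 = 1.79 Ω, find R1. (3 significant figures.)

The divider ratio is R2/(R1+R2) = 0.662/6.87 = 0.09636.
R1 = R2·(1/k − 1) = 1.79 × 9.378 = 16.79 Ω.

R1 ≈ 16.8 Ω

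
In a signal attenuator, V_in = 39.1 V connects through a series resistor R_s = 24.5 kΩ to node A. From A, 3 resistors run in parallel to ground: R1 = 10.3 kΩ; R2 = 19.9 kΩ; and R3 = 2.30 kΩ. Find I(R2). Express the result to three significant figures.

I ≈ 0.129 mA

Equivalent of the parallel group: R_p = 1.718 kΩ.
V_A = 39.1 × 1.718/26.22 = 2.562 V.
Branch current I = V_A/R2 = 2.562/19.9 = 0.1287 mA.
(Equivalently: I_total = 1.491 mA, then current-divider fraction G_k/ΣG = 0.08632.)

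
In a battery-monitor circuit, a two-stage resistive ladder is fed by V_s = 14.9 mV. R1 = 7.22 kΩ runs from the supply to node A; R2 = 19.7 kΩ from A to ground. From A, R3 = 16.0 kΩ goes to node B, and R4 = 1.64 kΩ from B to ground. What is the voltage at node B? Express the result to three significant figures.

V_B ≈ 0.780 mV

Looking into the second stage from A: R3 + R4 = 17.64 kΩ appears in parallel with R2.
R2 ‖ (R3+R4) = 9.307 kΩ.
So V_A = 14.9 × 0.5631 = 8.391 mV.
Then the unloaded second divider: V_B = V_A × R4/(R3+R4) = 8.391 × 0.09297 = 0.7801 mV.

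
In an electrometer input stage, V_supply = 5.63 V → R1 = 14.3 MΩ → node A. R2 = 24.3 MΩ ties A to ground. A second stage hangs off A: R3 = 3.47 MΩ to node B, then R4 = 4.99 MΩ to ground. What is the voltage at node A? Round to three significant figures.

Looking into the second stage from A: R3 + R4 = 8.460 MΩ appears in parallel with R2.
Effective lower resistance at A: R2 ‖ 8.460 = 6.275 MΩ.
V_A = 5.63 × 6.275/(14.3 + 6.275) = 1.717 V.

V_A ≈ 1.72 V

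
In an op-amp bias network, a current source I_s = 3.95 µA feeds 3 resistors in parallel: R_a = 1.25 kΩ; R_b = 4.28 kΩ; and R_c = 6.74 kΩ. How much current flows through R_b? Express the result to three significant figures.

ΣG = 1/1.25 + 1/4.28 + 1/6.74 = 1.182.
By the current-divider rule, I = I_s · G_k/ΣG = 3.95 × 0.1977 = 0.7808 µA.

I ≈ 0.781 µA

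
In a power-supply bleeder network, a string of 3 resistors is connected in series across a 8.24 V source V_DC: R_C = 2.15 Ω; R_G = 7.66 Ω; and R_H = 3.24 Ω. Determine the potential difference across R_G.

V ≈ 4.84 V

Series total: ΣR = 2.15 + 7.66 + 3.24 = 13.05 Ω.
Voltage divider: V = V_DC · (7.660 / 13.05) = 8.24 × 0.5870 = 4.837 V.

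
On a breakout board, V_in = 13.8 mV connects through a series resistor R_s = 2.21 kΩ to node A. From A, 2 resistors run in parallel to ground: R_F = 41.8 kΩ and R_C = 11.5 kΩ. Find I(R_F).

I ≈ 0.265 µA

Equivalent of the parallel group: R_p = 9.019 kΩ.
V_A by voltage divider: V_A = 13.8 × 9.019/(2.21 + 9.019) = 11.08 mV.
Branch current I = V_A/R_F = 11.08/41.8 = 0.2652 µA.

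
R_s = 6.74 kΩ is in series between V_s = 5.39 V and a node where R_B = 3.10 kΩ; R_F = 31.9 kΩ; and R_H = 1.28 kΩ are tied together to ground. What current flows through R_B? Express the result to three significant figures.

Combine the parallel branches: R_p = (1/3.10 + 1/31.9 + 1/1.28)⁻¹ = 0.8809 kΩ.
V_A by voltage divider: V_A = 5.39 × 0.8809/(6.74 + 0.8809) = 0.6230 V.
I(R_B) = V_A / R_B = 0.6230/3.10 = 0.2010 mA.

I ≈ 0.201 mA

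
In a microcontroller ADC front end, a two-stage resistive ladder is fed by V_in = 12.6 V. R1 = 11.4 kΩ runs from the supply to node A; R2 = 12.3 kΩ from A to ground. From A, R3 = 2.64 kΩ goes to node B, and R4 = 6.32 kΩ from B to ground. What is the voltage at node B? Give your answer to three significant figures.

Looking into the second stage from A: R3 + R4 = 8.960 kΩ appears in parallel with R2.
R2 ‖ (R3+R4) = 5.184 kΩ.
So V_A = 12.6 × 0.3126 = 3.939 V.
Then the unloaded second divider: V_B = V_A × R4/(R3+R4) = 3.939 × 0.7054 = 2.778 V.

V_B ≈ 2.78 V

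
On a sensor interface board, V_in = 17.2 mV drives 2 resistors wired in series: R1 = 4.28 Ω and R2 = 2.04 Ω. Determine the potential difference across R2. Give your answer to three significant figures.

V ≈ 5.55 mV

Series total: ΣR = 4.28 + 2.04 = 6.320 Ω.
Voltage divider: V = V_in · (2.040 / 6.320) = 17.2 × 0.3228 = 5.552 mV.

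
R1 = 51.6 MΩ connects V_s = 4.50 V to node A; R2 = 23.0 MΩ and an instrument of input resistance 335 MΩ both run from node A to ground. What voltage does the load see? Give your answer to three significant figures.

V_out ≈ 1.32 V

The load sits in parallel with R2, giving an effective lower resistance R2' = R2·R_L/(R2+R_L) = 21.52 MΩ.
Now apply the divider: V_out = 4.50 × 0.2943 = 1.325 V.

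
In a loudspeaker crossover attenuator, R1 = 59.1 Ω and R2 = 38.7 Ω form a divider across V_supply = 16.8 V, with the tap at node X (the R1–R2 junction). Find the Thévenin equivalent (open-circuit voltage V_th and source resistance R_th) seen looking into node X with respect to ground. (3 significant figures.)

With X open, the divider is unloaded: V_th = 16.8 × 38.7/97.80 = 6.648 V.
Zeroing V_supply shorts the top of R1 to ground, so R_th = R1 ‖ R2 = 23.39 Ω.

V_th ≈ 6.65 V, R_th ≈ 23.4 Ω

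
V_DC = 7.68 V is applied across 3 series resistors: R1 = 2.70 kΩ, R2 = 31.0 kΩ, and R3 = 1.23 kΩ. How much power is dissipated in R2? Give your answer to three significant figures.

P ≈ 1.50 mW

Series current I = V_DC/ΣR = 7.68/34.93 = 0.2199 mA.
P(R2) = I²·R2 = (0.2199)² × 31.0 = 1.499 mW.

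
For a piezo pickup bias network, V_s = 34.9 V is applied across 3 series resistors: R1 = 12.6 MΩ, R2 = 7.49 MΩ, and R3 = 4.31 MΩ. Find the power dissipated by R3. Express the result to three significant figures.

Series current I = V_s/ΣR = 34.9/24.40 = 1.430 µA.
P = I²R = 2.046 × 4.31 = 8.818 µW.

P ≈ 8.82 µW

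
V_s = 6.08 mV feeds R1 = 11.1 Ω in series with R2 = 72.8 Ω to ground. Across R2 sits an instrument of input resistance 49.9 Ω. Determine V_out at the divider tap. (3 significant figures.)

First combine the lower leg with the load: R2 ‖ R_L = 29.61 Ω.
Then V_out = V_s · R2'/(R1 + R2') = 6.08 × 29.61/40.71 = 4.422 mV.

V_out ≈ 4.42 mV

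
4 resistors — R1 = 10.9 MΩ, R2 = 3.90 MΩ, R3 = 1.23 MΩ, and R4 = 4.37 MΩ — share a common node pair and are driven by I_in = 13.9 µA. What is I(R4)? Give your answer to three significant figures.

ΣG = 1/10.9 + 1/3.90 + 1/1.23 + 1/4.37 = 1.390.
R4 takes the fraction G_k/ΣG = 0.2288/1.390 = 0.1646, so I = 13.9 × 0.1646 = 2.288 µA.

I ≈ 2.29 µA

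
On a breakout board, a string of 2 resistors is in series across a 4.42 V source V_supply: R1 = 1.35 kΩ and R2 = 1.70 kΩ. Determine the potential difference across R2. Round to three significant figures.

Total series resistance ΣR = 1.35 + 1.70 = 3.050 kΩ.
V = V_supply · R/ΣR = 4.42 × 0.5574 = 2.464 V.

V ≈ 2.46 V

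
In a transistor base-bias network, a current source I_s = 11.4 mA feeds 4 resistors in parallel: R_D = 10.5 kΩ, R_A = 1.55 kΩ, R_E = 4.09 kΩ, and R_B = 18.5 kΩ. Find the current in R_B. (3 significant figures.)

ΣG = 1/10.5 + 1/1.55 + 1/4.09 + 1/18.5 = 1.039.
Current divider: I(R_B) = I_s · G_k/ΣG = 11.4 × (0.05405/1.039) = 11.4 × 0.05203 = 0.5931 mA.

I ≈ 0.593 mA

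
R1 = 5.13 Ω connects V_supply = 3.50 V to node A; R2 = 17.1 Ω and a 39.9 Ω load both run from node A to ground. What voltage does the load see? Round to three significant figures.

R2 ‖ R_L = (17.1 × 39.9)/(17.1 + 39.9) = 11.97 Ω.
Then V_out = V_supply · R2'/(R1 + R2') = 3.50 × 11.97/17.10 = 2.450 V.

V_out ≈ 2.45 V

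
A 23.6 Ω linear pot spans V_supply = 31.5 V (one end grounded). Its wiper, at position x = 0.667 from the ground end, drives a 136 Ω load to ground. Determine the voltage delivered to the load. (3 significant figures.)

Lower segment x·R_p = 15.74 Ω; upper segment (1−x)·R_p = 7.859 Ω.
R_L loads the lower segment: effective lower R = 14.11 Ω.
Then V_out = V_supply · 14.11/(7.859 + 14.11) = 20.23 V.

V_out ≈ 20.2 V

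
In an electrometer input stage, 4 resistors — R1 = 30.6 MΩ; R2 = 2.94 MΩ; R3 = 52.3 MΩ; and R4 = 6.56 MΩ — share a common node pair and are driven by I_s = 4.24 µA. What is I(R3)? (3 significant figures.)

I ≈ 0.149 µA

Conductances: ΣG = 1/30.6 + 1/2.94 + 1/52.3 + 1/6.56 = 0.5444 (1/MΩ).
R3 takes the fraction G_k/ΣG = 0.01912/0.5444 = 0.03512, so I = 4.24 × 0.03512 = 0.1489 µA.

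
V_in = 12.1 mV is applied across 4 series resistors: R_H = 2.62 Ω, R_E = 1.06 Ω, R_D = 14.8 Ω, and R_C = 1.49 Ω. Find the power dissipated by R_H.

P ≈ 0.962 µW

The common current is I = 12.1/19.97 = 0.6059 mA.
P(R_H) = I²·R_H = (0.6059)² × 2.62 = 0.9619 µW.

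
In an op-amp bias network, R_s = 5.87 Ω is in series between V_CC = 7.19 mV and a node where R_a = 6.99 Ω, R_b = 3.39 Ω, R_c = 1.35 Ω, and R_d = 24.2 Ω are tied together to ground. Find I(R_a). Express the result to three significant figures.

I ≈ 0.126 mA

Parallel bank: R_p = 1/(1/6.99 + 1/3.39 + 1/1.35 + 1/24.2) = 0.8196 Ω.
V_A by voltage divider: V_A = 7.19 × 0.8196/(5.87 + 0.8196) = 0.8809 mV.
I(R_a) = V_A / R_a = 0.8809/6.99 = 0.1260 mA.
(Check via current divider: I_total = 1.075 mA; share G_k/ΣG = 0.1173 → same result.)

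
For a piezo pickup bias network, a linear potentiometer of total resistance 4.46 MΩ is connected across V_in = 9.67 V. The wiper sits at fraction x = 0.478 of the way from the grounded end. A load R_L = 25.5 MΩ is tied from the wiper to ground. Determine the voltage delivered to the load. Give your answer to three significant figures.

Split the track: R_lower = x·R_p = 2.132 MΩ, R_upper = (1−x)·R_p = 2.328 MΩ.
(x·R_p) ‖ R_L = 1.967 MΩ.
Loaded-divider output: V_out = 9.67 × 0.4580 = 4.429 V.

V_out ≈ 4.43 V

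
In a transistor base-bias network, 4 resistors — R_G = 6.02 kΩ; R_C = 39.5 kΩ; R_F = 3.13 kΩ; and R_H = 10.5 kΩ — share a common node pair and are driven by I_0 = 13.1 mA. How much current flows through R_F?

I ≈ 6.90 mA

Conductances: ΣG = 1/6.02 + 1/39.5 + 1/3.13 + 1/10.5 = 0.6062 (1/kΩ).
Current divider: I(R_F) = I_0 · G_k/ΣG = 13.1 × (0.3195/0.6062) = 13.1 × 0.5271 = 6.905 mA.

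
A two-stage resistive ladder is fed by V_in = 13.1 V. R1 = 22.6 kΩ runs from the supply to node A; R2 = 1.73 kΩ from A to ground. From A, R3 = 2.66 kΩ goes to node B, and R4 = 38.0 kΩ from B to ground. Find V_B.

V_B ≈ 0.837 V

Looking into the second stage from A: R3 + R4 = 40.66 kΩ appears in parallel with R2.
R2 ‖ (R3+R4) = 1.659 kΩ.
First divider: V_A = V_in · 1.659/(22.6 + 1.659) = 0.8961 V.
Then the unloaded second divider: V_B = V_A × R4/(R3+R4) = 0.8961 × 0.9346 = 0.8374 V.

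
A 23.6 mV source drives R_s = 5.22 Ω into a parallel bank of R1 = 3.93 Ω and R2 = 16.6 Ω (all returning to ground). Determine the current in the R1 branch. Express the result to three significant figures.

I ≈ 2.27 mA

Parallel bank: R_p = 1/(1/3.93 + 1/16.6) = 3.178 Ω.
V_A by voltage divider: V_A = 23.6 × 3.178/(5.22 + 3.178) = 8.930 mV.
I(R1) = V_A / R1 = 8.930/3.93 = 2.272 mA.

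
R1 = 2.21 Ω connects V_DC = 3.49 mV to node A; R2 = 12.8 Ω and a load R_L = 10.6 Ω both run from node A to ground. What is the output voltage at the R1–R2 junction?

V_out ≈ 2.53 mV

R2 ‖ R_L = (12.8 × 10.6)/(12.8 + 10.6) = 5.798 Ω.
Now apply the divider: V_out = 3.49 × 0.7240 = 2.527 mV.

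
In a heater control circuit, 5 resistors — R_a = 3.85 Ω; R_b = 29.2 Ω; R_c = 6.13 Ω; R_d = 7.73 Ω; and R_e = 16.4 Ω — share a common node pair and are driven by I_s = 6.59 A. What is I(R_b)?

I ≈ 0.349 A

Conductances: ΣG = 1/3.85 + 1/29.2 + 1/6.13 + 1/7.73 + 1/16.4 = 0.6475 (1/Ω).
Current divider: I(R_b) = I_s · G_k/ΣG = 6.59 × (0.03425/0.6475) = 6.59 × 0.05289 = 0.3486 A.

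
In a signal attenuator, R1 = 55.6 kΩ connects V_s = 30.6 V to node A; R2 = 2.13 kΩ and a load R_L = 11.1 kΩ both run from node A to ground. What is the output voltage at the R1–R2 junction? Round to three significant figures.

R2 ‖ R_L = (2.13 × 11.1)/(2.13 + 11.1) = 1.787 kΩ.
Then V_out = V_s · R2'/(R1 + R2') = 30.6 × 1.787/57.39 = 0.9529 V.

V_out ≈ 0.953 V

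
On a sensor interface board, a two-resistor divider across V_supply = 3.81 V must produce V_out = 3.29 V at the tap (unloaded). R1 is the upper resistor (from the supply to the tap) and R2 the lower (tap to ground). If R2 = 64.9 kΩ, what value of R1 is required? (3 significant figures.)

R1 ≈ 10.3 kΩ

Required fraction k = V_out/V_supply = 0.8635.
R1 = R2·(1/k − 1) = 64.9 × 0.1581 = 10.26 kΩ.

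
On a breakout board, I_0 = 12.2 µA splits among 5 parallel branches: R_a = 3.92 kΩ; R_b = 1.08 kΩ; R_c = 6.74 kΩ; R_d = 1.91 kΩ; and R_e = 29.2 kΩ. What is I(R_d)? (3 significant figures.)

Total conductance ΣG = 1/3.92 + 1/1.08 + 1/6.74 + 1/1.91 + 1/29.2 = 1.887 (units of 1/kΩ).
By the current-divider rule, I = I_0 · G_k/ΣG = 12.2 × 0.2774 = 3.385 µA.

I ≈ 3.38 µA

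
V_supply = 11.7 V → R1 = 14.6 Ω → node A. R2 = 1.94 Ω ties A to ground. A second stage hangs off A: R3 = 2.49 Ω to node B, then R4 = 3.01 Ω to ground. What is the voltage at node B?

Node A sees R2 in parallel with the series input of stage 2, R3 + R4 = 5.500 Ω.
Effective lower resistance at A: R2 ‖ 5.500 = 1.434 Ω.
V_A = 11.7 × 1.434/(14.6 + 1.434) = 1.046 V.
Stage 2 is unloaded, so V_B = V_A · R4/(R3+R4) = 1.046 × 3.01/5.500 = 0.5727 V.

V_B ≈ 0.573 V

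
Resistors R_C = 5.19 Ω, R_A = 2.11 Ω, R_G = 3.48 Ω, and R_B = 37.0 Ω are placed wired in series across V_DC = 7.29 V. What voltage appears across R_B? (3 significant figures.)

Total series resistance ΣR = 5.19 + 2.11 + 3.48 + 37.0 = 47.78 Ω.
V = V_DC · R/ΣR = 7.29 × 0.7744 = 5.645 V.

V ≈ 5.65 V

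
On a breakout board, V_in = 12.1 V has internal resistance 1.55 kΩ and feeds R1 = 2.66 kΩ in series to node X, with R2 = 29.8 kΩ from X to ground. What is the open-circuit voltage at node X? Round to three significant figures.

V_th ≈ 10.6 V

R1' = 1.55 + 2.66 = 4.210 kΩ (source resistance + R1).
With X open, the divider is unloaded: V_th = 12.1 × 29.8/34.01 = 10.60 V.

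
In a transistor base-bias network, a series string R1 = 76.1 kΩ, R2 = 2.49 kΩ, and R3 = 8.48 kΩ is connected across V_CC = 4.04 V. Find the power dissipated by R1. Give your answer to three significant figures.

P ≈ 0.164 mW

The common current is I = 4.04/87.07 = 0.04640 mA.
P = I²R = 0.002153 × 76.1 = 0.1638 mW.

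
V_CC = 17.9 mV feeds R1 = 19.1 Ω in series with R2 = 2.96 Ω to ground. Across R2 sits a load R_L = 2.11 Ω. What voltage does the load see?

First combine the lower leg with the load: R2 ‖ R_L = 1.232 Ω.
Now apply the divider: V_out = 17.9 × 0.06059 = 1.085 mV.

V_out ≈ 1.08 mV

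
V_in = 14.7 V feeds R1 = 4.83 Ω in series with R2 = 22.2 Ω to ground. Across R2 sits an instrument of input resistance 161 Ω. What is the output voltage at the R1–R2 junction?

R2 ‖ R_L = (22.2 × 161)/(22.2 + 161) = 19.51 Ω.
Now apply the divider: V_out = 14.7 × 0.8016 = 11.78 V.

V_out ≈ 11.8 V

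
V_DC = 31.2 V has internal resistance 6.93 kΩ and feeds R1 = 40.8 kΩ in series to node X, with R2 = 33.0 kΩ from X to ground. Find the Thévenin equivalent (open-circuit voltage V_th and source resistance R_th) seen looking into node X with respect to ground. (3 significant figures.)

V_th ≈ 12.8 V, R_th ≈ 19.5 kΩ

R1' = 6.93 + 40.8 = 47.73 kΩ (source resistance + R1).
V_th is the unloaded tap voltage: V_DC · R2/(R1'+R2) = 31.2 × 0.4088 = 12.75 V.
With V_DC suppressed (replaced by a short), R_th = R1' ‖ R2 = (47.73 × 33.0)/(47.73 + 33.0) = 19.51 kΩ.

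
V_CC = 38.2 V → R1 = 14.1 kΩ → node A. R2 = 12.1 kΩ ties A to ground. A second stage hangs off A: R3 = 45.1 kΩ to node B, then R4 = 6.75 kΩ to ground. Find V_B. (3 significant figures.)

V_B ≈ 2.04 V

Node A sees R2 in parallel with the series input of stage 2, R3 + R4 = 51.85 kΩ.
Effective lower resistance at A: R2 ‖ 51.85 = 9.811 kΩ.
V_A = 38.2 × 9.811/(14.1 + 9.811) = 15.67 V.
Stage 2 is unloaded, so V_B = V_A · R4/(R3+R4) = 15.67 × 6.75/51.85 = 2.040 V.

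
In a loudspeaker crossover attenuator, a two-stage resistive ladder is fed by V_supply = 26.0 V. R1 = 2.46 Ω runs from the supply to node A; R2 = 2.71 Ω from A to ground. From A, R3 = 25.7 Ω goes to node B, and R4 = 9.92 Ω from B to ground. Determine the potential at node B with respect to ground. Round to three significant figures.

Node A sees R2 in parallel with the series input of stage 2, R3 + R4 = 35.62 Ω.
Effective lower resistance at A: R2 ‖ 35.62 = 2.518 Ω.
First divider: V_A = V_supply · 2.518/(2.46 + 2.518) = 13.15 V.
Then the unloaded second divider: V_B = V_A × R4/(R3+R4) = 13.15 × 0.2785 = 3.663 V.

V_B ≈ 3.66 V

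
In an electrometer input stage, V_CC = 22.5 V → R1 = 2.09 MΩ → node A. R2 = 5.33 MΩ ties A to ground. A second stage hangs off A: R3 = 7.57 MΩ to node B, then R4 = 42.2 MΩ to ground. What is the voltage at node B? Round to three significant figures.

Node A sees R2 in parallel with the series input of stage 2, R3 + R4 = 49.77 MΩ.
R2 ‖ (R3+R4) = 4.814 MΩ.
So V_A = 22.5 × 0.6973 = 15.69 V.
Stage 2 is unloaded, so V_B = V_A · R4/(R3+R4) = 15.69 × 42.2/49.77 = 13.30 V.

V_B ≈ 13.3 V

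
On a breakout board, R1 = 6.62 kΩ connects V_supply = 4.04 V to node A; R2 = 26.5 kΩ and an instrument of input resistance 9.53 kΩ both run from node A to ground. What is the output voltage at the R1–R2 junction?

R2 ‖ R_L = (26.5 × 9.53)/(26.5 + 9.53) = 7.009 kΩ.
Then V_out = V_supply · R2'/(R1 + R2') = 4.04 × 7.009/13.63 = 2.078 V.
(Unloaded it would be 3.23 V; the load pulls it down.)

V_out ≈ 2.08 V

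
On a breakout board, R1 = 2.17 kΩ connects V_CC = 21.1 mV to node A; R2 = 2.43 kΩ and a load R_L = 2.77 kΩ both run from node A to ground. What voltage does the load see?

First combine the lower leg with the load: R2 ‖ R_L = 1.294 kΩ.
Then V_out = V_CC · R2'/(R1 + R2') = 21.1 × 1.294/3.464 = 7.884 mV.

V_out ≈ 7.88 mV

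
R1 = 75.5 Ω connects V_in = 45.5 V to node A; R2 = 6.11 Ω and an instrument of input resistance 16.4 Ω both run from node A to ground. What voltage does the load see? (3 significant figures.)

First combine the lower leg with the load: R2 ‖ R_L = 4.452 Ω.
Now apply the divider: V_out = 45.5 × 0.05568 = 2.533 V.

V_out ≈ 2.53 V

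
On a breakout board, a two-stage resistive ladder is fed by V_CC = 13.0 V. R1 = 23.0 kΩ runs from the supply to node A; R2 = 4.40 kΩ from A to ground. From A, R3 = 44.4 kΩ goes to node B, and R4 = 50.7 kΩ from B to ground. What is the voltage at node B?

Node A sees R2 in parallel with the series input of stage 2, R3 + R4 = 95.10 kΩ.
R2 ‖ (R3+R4) = 4.205 kΩ.
So V_A = 13.0 × 0.1546 = 2.010 V.
Then the unloaded second divider: V_B = V_A × R4/(R3+R4) = 2.010 × 0.5331 = 1.071 V.

V_B ≈ 1.07 V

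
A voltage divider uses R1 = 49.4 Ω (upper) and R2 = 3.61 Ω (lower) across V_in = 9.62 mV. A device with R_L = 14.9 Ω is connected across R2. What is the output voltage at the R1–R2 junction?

V_out ≈ 0.534 mV

The load sits in parallel with R2, giving an effective lower resistance R2' = R2·R_L/(R2+R_L) = 2.906 Ω.
Voltage divider with the loaded lower leg: V_out = 9.62 × 2.906/(49.4 + 2.906) = 9.62 × 0.05556 = 0.5345 mV.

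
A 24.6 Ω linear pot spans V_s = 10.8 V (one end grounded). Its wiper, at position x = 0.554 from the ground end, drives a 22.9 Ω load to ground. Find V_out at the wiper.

Split the track: R_lower = x·R_p = 13.63 Ω, R_upper = (1−x)·R_p = 10.97 Ω.
Lower segment in parallel with the load: 13.63 ‖ 22.9 = 8.544 Ω.
Loaded-divider output: V_out = 10.8 × 0.4378 = 4.728 V.
(Unloaded: V_out = x·V_s = 5.98 V.)

V_out ≈ 4.73 V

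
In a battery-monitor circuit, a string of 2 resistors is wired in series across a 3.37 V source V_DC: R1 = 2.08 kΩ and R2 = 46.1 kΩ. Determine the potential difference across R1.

V ≈ 0.145 V

Series total: ΣR = 2.08 + 46.1 = 48.18 kΩ.
V = V_DC · R/ΣR = 3.37 × 0.04317 = 0.1455 V.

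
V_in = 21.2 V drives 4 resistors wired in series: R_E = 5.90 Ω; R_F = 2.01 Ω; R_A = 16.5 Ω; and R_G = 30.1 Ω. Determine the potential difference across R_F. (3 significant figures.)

V ≈ 0.782 V

Series total: ΣR = 5.90 + 2.01 + 16.5 + 30.1 = 54.51 Ω.
Voltage divider: V = V_in · (2.010 / 54.51) = 21.2 × 0.03687 = 0.7817 V.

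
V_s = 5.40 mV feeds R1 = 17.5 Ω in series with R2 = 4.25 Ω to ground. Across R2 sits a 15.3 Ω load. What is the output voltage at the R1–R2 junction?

V_out ≈ 0.862 mV

R2 ‖ R_L = (4.25 × 15.3)/(4.25 + 15.3) = 3.326 Ω.
Now apply the divider: V_out = 5.40 × 0.1597 = 0.8624 mV.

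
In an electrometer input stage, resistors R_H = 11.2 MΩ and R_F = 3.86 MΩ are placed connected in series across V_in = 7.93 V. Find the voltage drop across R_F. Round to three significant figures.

Series total: ΣR = 11.2 + 3.86 = 15.06 MΩ.
Voltage divider: V = V_in · (3.860 / 15.06) = 7.93 × 0.2563 = 2.033 V.

V ≈ 2.03 V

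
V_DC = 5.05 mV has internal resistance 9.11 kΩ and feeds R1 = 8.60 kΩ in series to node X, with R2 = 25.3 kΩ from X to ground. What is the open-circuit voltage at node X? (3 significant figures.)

V_th ≈ 2.97 mV

R1' = 9.11 + 8.60 = 17.71 kΩ (source resistance + R1).
V_th is the unloaded tap voltage: V_DC · R2/(R1'+R2) = 5.05 × 0.5882 = 2.971 mV.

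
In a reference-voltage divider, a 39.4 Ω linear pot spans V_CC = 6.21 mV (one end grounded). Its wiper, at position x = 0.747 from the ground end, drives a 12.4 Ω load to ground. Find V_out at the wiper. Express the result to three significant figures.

The pot divides into 9.968 Ω above the wiper and 29.43 Ω below.
R_L loads the lower segment: effective lower R = 8.724 Ω.
Then V_out = V_CC · 8.724/(9.968 + 8.724) = 2.898 mV.

V_out ≈ 2.90 mV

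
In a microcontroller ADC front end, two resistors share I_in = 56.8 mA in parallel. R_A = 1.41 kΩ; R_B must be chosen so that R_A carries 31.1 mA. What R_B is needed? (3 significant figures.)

R_B ≈ 1.71 kΩ

Two-branch current divider: I_A = I_in · R_B/(R_A + R_B).
With f = 0.5475, R_B = R_A · f/(1−f) = 1.41 × 1.210 = 1.706 kΩ.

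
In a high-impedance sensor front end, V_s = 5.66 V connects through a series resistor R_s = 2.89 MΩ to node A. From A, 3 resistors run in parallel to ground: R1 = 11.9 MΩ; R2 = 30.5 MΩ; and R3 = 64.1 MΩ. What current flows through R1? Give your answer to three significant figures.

Parallel bank: R_p = 1/(1/11.9 + 1/30.5 + 1/64.1) = 7.552 MΩ.
Node voltage V_A = V_s · R_p/(R_s + R_p) = 5.66 × 0.7232 = 4.093 V.
I(R1) = V_A / R1 = 4.093/11.9 = 0.3440 µA.

I ≈ 0.344 µA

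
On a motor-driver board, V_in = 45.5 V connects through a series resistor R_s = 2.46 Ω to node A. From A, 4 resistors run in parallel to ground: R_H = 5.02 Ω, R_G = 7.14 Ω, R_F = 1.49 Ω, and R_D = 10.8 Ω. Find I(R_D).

Combine the parallel branches: R_p = (1/5.02 + 1/7.14 + 1/1.49 + 1/10.8)⁻¹ = 0.9066 Ω.
V_A by voltage divider: V_A = 45.5 × 0.9066/(2.46 + 0.9066) = 12.25 V.
Branch current I = V_A/R_D = 12.25/10.8 = 1.135 A.

I ≈ 1.13 A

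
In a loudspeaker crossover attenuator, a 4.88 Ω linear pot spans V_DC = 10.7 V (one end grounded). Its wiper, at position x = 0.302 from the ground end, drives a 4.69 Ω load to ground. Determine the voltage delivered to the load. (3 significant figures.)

V_out ≈ 2.65 V

The pot divides into 3.406 Ω above the wiper and 1.474 Ω below.
(x·R_p) ‖ R_L = 1.121 Ω.
Then V_out = V_DC · 1.121/(3.406 + 1.121) = 2.650 V.
(Unloaded: V_out = x·V_DC = 3.23 V.)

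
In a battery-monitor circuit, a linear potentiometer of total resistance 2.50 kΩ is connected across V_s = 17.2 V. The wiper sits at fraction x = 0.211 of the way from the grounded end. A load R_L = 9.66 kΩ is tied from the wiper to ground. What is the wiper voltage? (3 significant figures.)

V_out ≈ 3.48 V

Split the track: R_lower = x·R_p = 0.5275 kΩ, R_upper = (1−x)·R_p = 1.973 kΩ.
Lower segment in parallel with the load: 0.5275 ‖ 9.66 = 0.5002 kΩ.
V_out = 17.2 × 0.5002/(1.973 + 0.5002) = 3.479 V.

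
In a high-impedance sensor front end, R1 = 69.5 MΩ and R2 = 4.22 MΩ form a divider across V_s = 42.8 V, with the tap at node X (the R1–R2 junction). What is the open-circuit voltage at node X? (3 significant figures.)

V_th ≈ 2.45 V

V_th is the unloaded tap voltage: V_s · R2/(R1+R2) = 42.8 × 0.05724 = 2.450 V.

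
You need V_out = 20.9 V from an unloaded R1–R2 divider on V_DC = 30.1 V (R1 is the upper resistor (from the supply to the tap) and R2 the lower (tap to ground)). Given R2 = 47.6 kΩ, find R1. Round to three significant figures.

Required fraction k = V_out/V_DC = 0.6944.
So R1 = R2 · (V_DC/V_out − 1) = 47.6 × (30.1/20.9 − 1) = 47.6 × 0.4402 = 20.95 kΩ.

R1 ≈ 21.0 kΩ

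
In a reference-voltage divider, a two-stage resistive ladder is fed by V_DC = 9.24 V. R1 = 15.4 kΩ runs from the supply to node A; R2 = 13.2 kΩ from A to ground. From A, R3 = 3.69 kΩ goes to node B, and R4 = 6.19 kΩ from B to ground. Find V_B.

V_B ≈ 1.55 V

Looking into the second stage from A: R3 + R4 = 9.880 kΩ appears in parallel with R2.
R2 ‖ (R3+R4) = 5.651 kΩ.
So V_A = 9.24 × 0.2684 = 2.480 V.
Then the unloaded second divider: V_B = V_A × R4/(R3+R4) = 2.480 × 0.6265 = 1.554 V.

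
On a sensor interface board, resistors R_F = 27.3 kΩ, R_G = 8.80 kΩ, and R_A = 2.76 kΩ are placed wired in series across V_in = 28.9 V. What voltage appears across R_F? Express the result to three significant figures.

V ≈ 20.3 V

Series total: ΣR = 27.3 + 8.80 + 2.76 = 38.86 kΩ.
By the voltage-divider rule, V = 28.9 × 27.30/38.86 = 20.30 V.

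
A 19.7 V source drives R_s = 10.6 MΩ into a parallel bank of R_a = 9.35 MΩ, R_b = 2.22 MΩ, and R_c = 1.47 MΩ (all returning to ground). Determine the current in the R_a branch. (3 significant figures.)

I ≈ 0.149 µA

Parallel bank: R_p = 1/(1/9.35 + 1/2.22 + 1/1.47) = 0.8080 MΩ.
V_A by voltage divider: V_A = 19.7 × 0.8080/(10.6 + 0.8080) = 1.395 V.
Branch current I = V_A/R_a = 1.395/9.35 = 0.1492 µA.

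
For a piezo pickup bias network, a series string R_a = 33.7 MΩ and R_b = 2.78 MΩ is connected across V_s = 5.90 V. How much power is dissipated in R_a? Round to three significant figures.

ΣR = 36.48 MΩ → I = 5.90/36.48 = 0.1617 µA.
P(R_a) = I²·R_a = (0.1617)² × 33.7 = 0.8815 µW.

P ≈ 0.882 µW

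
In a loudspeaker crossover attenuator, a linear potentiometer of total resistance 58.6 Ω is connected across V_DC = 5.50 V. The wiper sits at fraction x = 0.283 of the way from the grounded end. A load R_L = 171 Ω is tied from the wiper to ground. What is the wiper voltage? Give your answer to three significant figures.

Split the track: R_lower = x·R_p = 16.58 Ω, R_upper = (1−x)·R_p = 42.02 Ω.
Lower segment in parallel with the load: 16.58 ‖ 171 = 15.12 Ω.
Loaded-divider output: V_out = 5.50 × 0.2646 = 1.455 V.

V_out ≈ 1.46 V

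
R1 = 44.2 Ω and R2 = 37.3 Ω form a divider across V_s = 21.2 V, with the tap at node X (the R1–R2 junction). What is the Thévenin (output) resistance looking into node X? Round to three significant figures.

Looking into X with the source shorted: R_th = R1·R2/(R1+R2) = 44.20 × 37.3/81.50 = 20.23 Ω.

R_th ≈ 20.2 Ω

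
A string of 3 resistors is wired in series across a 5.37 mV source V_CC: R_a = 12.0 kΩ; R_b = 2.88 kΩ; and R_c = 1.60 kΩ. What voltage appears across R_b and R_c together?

Total series resistance ΣR = 12.0 + 2.88 + 1.60 = 16.48 kΩ.
R_{R_b..R_c} = 2.88 + 1.60 = 4.480 kΩ.
By the voltage-divider rule, V = 5.37 × 4.480/16.48 = 1.460 mV.

V ≈ 1.46 mV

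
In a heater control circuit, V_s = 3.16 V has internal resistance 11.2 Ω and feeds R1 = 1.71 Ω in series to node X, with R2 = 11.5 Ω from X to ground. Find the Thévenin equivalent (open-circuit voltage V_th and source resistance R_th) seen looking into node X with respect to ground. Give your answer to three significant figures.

R1' = 11.2 + 1.71 = 12.91 Ω (source resistance + R1).
Open-circuit (no load on X): V_th = V_s · R2/(R1' + R2) = 3.16 × 11.5/(12.91 + 11.5) = 1.489 V.
With V_s suppressed (replaced by a short), R_th = R1' ‖ R2 = (12.91 × 11.5)/(12.91 + 11.5) = 6.082 Ω.

V_th ≈ 1.49 V, R_th ≈ 6.08 Ω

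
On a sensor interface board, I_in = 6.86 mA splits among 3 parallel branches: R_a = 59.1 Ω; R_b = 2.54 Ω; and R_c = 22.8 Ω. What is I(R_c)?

I ≈ 0.662 mA

Conductances: ΣG = 1/59.1 + 1/2.54 + 1/22.8 = 0.4545 (1/Ω).
R_c takes the fraction G_k/ΣG = 0.04386/0.4545 = 0.09650, so I = 6.86 × 0.09650 = 0.6620 mA.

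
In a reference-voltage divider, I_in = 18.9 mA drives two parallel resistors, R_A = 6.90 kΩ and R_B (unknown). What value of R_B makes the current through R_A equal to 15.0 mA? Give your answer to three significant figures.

R_B ≈ 26.5 kΩ

In a two-way split, I_A/I_in = R_B/(R_A + R_B).
With f = 0.7937, R_B = R_A · f/(1−f) = 6.90 × 3.846 = 26.54 kΩ.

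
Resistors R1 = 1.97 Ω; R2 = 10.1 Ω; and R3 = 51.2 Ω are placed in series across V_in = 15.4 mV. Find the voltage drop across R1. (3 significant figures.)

V ≈ 0.480 mV

Total series resistance ΣR = 1.97 + 10.1 + 51.2 = 63.27 Ω.
Voltage divider: V = V_in · (1.970 / 63.27) = 15.4 × 0.03114 = 0.4795 mV.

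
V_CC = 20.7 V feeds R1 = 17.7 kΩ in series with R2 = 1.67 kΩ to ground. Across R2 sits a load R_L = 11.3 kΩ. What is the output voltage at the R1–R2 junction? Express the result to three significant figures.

V_out ≈ 1.57 V

R2 ‖ R_L = (1.67 × 11.3)/(1.67 + 11.3) = 1.455 kΩ.
Now apply the divider: V_out = 20.7 × 0.07596 = 1.572 V.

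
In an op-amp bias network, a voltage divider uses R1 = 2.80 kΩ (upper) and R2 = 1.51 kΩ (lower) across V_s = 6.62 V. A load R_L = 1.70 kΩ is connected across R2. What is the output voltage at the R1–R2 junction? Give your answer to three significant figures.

V_out ≈ 1.47 V

R2 ‖ R_L = (1.51 × 1.70)/(1.51 + 1.70) = 0.7997 kΩ.
Now apply the divider: V_out = 6.62 × 0.2222 = 1.471 V.
(Unloaded it would be 2.32 V; the load pulls it down.)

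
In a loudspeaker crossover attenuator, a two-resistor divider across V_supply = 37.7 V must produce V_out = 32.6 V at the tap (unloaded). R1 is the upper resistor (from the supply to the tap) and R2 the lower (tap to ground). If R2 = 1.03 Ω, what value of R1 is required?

V_out/V_supply = R2/(R1+R2) = 0.8647.
So R1 = R2 · (V_supply/V_out − 1) = 1.03 × (37.7/32.6 − 1) = 1.03 × 0.1564 = 0.1611 Ω.

R1 ≈ 0.161 Ω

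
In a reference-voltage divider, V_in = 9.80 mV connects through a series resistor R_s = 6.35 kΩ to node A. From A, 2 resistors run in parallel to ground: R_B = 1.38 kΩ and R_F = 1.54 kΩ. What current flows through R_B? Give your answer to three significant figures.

I ≈ 0.730 µA

Equivalent of the parallel group: R_p = 0.7278 kΩ.
Node voltage V_A = V_in · R_p/(R_s + R_p) = 9.80 × 0.1028 = 1.008 mV.
Branch current I = V_A/R_B = 1.008/1.38 = 0.7302 µA.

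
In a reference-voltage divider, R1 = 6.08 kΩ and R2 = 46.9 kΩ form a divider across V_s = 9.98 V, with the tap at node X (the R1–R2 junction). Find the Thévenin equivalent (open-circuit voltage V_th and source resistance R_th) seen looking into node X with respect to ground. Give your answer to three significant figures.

V_th ≈ 8.83 V, R_th ≈ 5.38 kΩ

Open-circuit (no load on X): V_th = V_s · R2/(R1 + R2) = 9.98 × 46.9/(6.080 + 46.9) = 8.835 V.
Zeroing V_s shorts the top of R1 to ground, so R_th = R1 ‖ R2 = 5.382 kΩ.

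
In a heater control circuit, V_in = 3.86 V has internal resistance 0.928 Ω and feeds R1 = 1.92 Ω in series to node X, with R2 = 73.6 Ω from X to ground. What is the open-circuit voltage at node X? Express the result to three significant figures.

V_th ≈ 3.72 V

R1' = 0.928 + 1.92 = 2.848 Ω (source resistance + R1).
With X open, the divider is unloaded: V_th = 3.86 × 73.6/76.45 = 3.716 V.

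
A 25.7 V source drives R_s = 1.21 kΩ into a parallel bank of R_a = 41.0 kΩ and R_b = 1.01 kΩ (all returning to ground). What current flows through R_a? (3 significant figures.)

I ≈ 0.281 mA

Parallel bank: R_p = 1/(1/41.0 + 1/1.01) = 0.9857 kΩ.
V_A = 25.7 × 0.9857/2.196 = 11.54 V.
I(R_a) = V_A / R_a = 11.54/41.0 = 0.2814 mA.
(Check via current divider: I_total = 11.70 mA; share G_k/ΣG = 0.02404 → same result.)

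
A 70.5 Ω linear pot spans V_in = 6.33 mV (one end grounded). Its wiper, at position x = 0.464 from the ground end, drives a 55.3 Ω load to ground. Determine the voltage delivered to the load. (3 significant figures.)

V_out ≈ 2.23 mV

Split the track: R_lower = x·R_p = 32.71 Ω, R_upper = (1−x)·R_p = 37.79 Ω.
(x·R_p) ‖ R_L = 20.55 Ω.
V_out = 6.33 × 20.55/(37.79 + 20.55) = 2.230 mV.
(Unloaded: V_out = x·V_in = 2.94 mV.)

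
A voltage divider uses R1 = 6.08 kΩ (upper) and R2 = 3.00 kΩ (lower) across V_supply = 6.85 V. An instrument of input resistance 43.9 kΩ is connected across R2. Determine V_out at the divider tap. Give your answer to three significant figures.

First combine the lower leg with the load: R2 ‖ R_L = 2.808 kΩ.
Then V_out = V_supply · R2'/(R1 + R2') = 6.85 × 2.808/8.888 = 2.164 V.

V_out ≈ 2.16 V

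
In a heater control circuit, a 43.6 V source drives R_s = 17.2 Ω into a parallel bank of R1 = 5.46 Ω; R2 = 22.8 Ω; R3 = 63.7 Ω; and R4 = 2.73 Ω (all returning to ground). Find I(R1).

Equivalent of the parallel group: R_p = 1.642 Ω.
V_A by voltage divider: V_A = 43.6 × 1.642/(17.2 + 1.642) = 3.800 V.
I(R1) = V_A / R1 = 3.800/5.46 = 0.6959 A.
(Equivalently: I_total = 2.314 A, then current-divider fraction G_k/ΣG = 0.3007.)

I ≈ 0.696 A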